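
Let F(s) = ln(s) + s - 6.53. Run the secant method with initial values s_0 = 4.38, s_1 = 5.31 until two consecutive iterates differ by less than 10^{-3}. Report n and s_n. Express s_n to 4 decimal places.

F(4.38) = -0.672951, F(5.31) = 0.449592
s_2 = 5.310000 − 0.449592·(0.930000)/(1.122543) = 4.937524;  |Δ| = 0.372476
F(4.937524) = 0.004388
s_3 = 4.937524 − 0.004388·(-0.372476)/(-0.445204) = 4.933853;  |Δ| = 0.003671
F(4.933853) = -0.000027
s_4 = 4.933853 − (-0.000027)·(-0.003671)/(-0.004415) = 4.933875;  |Δ| = 0.000022
|s_4 − s_3| = 0.000022 < 10^{-3}

n = 4, s_n = 4.9339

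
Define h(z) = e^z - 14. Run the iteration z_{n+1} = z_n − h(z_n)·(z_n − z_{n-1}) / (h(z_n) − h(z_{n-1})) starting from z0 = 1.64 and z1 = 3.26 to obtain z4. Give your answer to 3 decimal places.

h(1.64) = -8.84483, h(3.26) = 12.04954
z2 = 3.26000 − 12.04954·(3.26000 − 1.64000) / (12.04954 − (-8.84483)) = 3.26000 − (19.52025)/(20.89437) = 2.32576
h(2.32576) = -3.76549
z3 = 2.32576 − (-3.76549)·(2.32576 − 3.26000) / (-3.76549 − 12.04954) = 2.32576 − (3.51786)/(-15.81503) = 2.54820
h(2.54820) = -1.21590
z4 = 2.54820 − (-1.21590)·(2.54820 − 2.32576) / (-1.21590 − (-3.76549)) = 2.54820 − (-0.27046)/(2.54960) = 2.65428

2.654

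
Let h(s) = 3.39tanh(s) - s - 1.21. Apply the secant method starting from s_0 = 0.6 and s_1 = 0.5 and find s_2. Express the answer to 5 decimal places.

h(0.6) = 0.0105980, h(0.5) = -0.1434228
s_2 = 0.5000000 − (-0.1434228)·(0.5000000 − 0.6000000) / (-0.1434228 − 0.0105980) = 0.5000000 − (0.0143423)/(-0.1540209) = 0.5931191

0.59312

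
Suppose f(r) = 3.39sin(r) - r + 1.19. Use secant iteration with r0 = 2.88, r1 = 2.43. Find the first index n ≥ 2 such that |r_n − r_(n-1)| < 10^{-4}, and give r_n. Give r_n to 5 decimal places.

f(2.88) = -0.8132804, f(2.43) = 0.9738081
r2 = 2.4300000 − 0.9738081·(-0.4500000)/(1.7870886) = 2.6752109;  |Δ| = 0.2452109
f(2.6752109) = 0.0391276
r3 = 2.6752109 − 0.0391276·(0.2452109)/(-0.9346806) = 2.6854760;  |Δ| = 0.0102650
f(2.6854760) = -0.0022992
r4 = 2.6854760 − (-0.0022992)·(0.0102650)/(-0.0414267) = 2.6849062;  |Δ| = 0.0005697
f(2.6849062) = 0.0000042
r5 = 2.6849062 − 0.0000042·(-0.0005697)/(0.0023033) = 2.6849073;  |Δ| = 0.0000010
|r5 − r4| = 0.0000010 < 10^{-4}

n = 5, r_n = 2.68491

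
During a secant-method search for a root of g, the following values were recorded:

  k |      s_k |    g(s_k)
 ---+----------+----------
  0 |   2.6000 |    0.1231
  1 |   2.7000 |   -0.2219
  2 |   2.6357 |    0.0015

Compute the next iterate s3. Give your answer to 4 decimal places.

2.6361

s3 = 2.6357 − 0.0015·(2.6357 − 2.7000) / (0.0015 − (-0.2219))
   = 2.6357 − (-0.000096)/(0.223400) = 2.636132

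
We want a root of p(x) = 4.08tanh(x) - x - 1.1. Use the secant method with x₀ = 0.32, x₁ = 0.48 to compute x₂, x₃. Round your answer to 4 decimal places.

p(0.32) = -0.157212, p(0.48) = 0.240674
x₂ = 0.480000 − 0.240674·(0.480000 − 0.320000) / (0.240674 − (-0.157212)) = 0.480000 − (0.038508)/(0.397886) = 0.383219
p(0.383219) = 0.008020
x₃ = 0.383219 − 0.008020·(0.383219 − 0.480000) / (0.008020 − 0.240674) = 0.383219 − (-0.000776)/(-0.232654) = 0.379883

0.3832, 0.3799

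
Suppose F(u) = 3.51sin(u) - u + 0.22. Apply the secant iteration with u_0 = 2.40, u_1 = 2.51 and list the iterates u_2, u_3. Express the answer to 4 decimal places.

F(2.40) = 0.190876, F(2.51) = -0.217587
u_2 = 2.510000 − (-0.217587)·(2.510000 − 2.400000) / (-0.217587 − 0.190876) = 2.510000 − (-0.023935)/(-0.408463) = 2.451403
F(2.451403) = 0.003355
u_3 = 2.451403 − 0.003355·(2.451403 − 2.510000) / (0.003355 − (-0.217587)) = 2.451403 − (-0.000197)/(0.220942) = 2.452293

2.4514, 2.4523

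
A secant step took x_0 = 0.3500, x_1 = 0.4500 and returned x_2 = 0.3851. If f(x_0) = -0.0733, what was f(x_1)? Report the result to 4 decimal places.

The secant line through (0.3500, -0.0733) and (0.4500, f(x_1)) crosses zero at x_2 = 0.3851.
So (0.3500, -0.0733), (0.4500, f(x_1)), (0.3851, 0) are collinear:
f(x_1) = -0.0733 · (0.4500 − 0.3851) / (0.3500 − 0.3851) = -0.0733 · (0.064900)/(-0.035100) = 0.135532

0.1355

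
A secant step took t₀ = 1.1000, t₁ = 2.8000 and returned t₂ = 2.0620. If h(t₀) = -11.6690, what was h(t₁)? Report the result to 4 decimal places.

The secant line through (1.1000, -11.6690) and (2.8000, h(t₁)) crosses zero at t₂ = 2.0620.
So (1.1000, -11.6690), (2.8000, h(t₁)), (2.0620, 0) are collinear:
h(t₁) = -11.6690 · (2.8000 − 2.0620) / (1.1000 − 2.0620) = -11.6690 · (0.738000)/(-0.962000) = 8.951894

8.9519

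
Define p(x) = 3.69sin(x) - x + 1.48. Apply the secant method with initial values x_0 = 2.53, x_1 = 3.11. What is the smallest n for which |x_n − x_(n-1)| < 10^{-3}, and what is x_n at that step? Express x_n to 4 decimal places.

p(2.53) = 1.068695, p(3.11) = -1.513442
x_2 = 3.110000 − (-1.513442)·(0.580000)/(-2.582138) = 2.770050;  |Δ| = 0.339950
p(2.770050) = 0.049615
x_3 = 2.770050 − 0.049615·(-0.339950)/(1.563057) = 2.780841;  |Δ| = 0.010791
p(2.780841) = 0.001646
x_4 = 2.780841 − 0.001646·(0.010791)/(-0.047969) = 2.781211;  |Δ| = 0.000370
|x_4 − x_3| = 0.000370 < 10^{-3}

n = 4, x_n = 2.7812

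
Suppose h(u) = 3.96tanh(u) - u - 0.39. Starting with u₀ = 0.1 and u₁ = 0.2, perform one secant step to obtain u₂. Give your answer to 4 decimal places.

h(0.1) = -0.095315, h(0.2) = 0.191606
u₂ = 0.200000 − 0.191606·(0.200000 − 0.100000) / (0.191606 − (-0.095315)) = 0.200000 − (0.019161)/(0.286921) = 0.133220

0.1332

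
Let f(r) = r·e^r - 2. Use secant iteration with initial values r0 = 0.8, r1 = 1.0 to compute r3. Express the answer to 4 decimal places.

f(0.8) = -0.219567, f(1.0) = 0.718282
r2 = 1.000000 − 0.718282·(1.000000 − 0.800000) / (0.718282 − (-0.219567)) = 1.000000 − (0.143656)/(0.937849) = 0.846824
f(0.846824) = -0.025015
r3 = 0.846824 − (-0.025015)·(0.846824 − 1.000000) / (-0.025015 − 0.718282) = 0.846824 − (0.003832)/(-0.743297) = 0.851979

0.8520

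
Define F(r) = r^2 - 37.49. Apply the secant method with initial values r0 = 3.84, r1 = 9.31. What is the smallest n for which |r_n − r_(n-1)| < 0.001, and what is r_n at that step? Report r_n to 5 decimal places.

F(3.84) = -22.7444000, F(9.31) = 49.1861000
r2 = 9.3100000 − 49.1861000·(5.4700000)/(71.9305000) = 5.5696122;  |Δ| = 3.7403878
F(5.5696122) = -6.4694203
r3 = 5.5696122 − (-6.4694203)·(-3.7403878)/(-55.6555203) = 6.0043964;  |Δ| = 0.4347842
F(6.0043964) = -1.4372242
r4 = 6.0043964 − (-1.4372242)·(0.4347842)/(5.0321961) = 6.1285732;  |Δ| = 0.1241769
F(6.1285732) = 0.0694100
r5 = 6.1285732 − 0.0694100·(0.1241769)/(1.5066343) = 6.1228525;  |Δ| = 0.0057208
F(6.1228525) = -0.0006777
r6 = 6.1228525 − (-0.0006777)·(-0.0057208)/(-0.0700877) = 6.1229078;  |Δ| = 0.0000553
|r6 − r5| = 0.0000553 < 0.001

n = 6, r_n = 6.12291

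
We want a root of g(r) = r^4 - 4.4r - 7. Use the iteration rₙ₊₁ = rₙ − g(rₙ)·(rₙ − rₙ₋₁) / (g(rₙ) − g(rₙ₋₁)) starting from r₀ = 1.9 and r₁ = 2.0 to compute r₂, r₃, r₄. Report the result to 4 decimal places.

1.9921, 1.9927, 1.9927

g(1.9) = -2.327900, g(2.0) = 0.200000
r₂ = 2.000000 − 0.200000·(2.000000 − 1.900000) / (0.200000 − (-2.327900)) = 2.000000 − (0.020000)/(2.527900) = 1.992088
g(1.992088) = -0.016865
r₃ = 1.992088 − (-0.016865)·(1.992088 − 2.000000) / (-0.016865 − 0.200000) = 1.992088 − (0.000133)/(-0.216865) = 1.992704
g(1.992704) = -0.000107
r₄ = 1.992704 − (-0.000107)·(1.992704 − 1.992088) / (-0.000107 − (-0.016865)) = 1.992704 − (0.000000)/(0.016758) = 1.992707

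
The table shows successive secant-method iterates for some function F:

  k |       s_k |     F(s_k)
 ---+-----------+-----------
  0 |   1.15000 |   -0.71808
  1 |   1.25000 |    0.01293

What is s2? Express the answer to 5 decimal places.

s2 = 1.25000 − 0.01293·(1.25000 − 1.15000) / (0.01293 − (-0.71808))
   = 1.25000 − (0.0012930)/(0.7310100) = 1.2482312

1.24823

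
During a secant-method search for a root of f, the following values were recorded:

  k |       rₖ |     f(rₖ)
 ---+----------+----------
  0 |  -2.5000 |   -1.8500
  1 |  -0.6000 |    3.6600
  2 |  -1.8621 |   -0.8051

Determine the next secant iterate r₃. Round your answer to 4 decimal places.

-1.6345

r₃ = -1.8621 − (-0.8051)·(-1.8621 − (-0.6000)) / (-0.8051 − 3.6600)
   = -1.8621 − (1.016117)/(-4.465100) = -1.634531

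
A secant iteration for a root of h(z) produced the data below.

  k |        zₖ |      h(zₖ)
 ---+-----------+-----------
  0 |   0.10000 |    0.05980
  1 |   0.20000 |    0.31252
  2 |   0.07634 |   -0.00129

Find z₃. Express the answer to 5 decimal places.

0.07685

z₃ = 0.07634 − (-0.00129)·(0.07634 − 0.20000) / (-0.00129 − 0.31252)
   = 0.07634 − (0.0001595)/(-0.3138100) = 0.0768483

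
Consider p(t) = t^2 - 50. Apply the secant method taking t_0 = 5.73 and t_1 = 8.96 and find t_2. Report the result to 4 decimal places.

6.8986

p(5.73) = -17.167100, p(8.96) = 30.281600
t_2 = 8.960000 − 30.281600·(8.960000 − 5.730000) / (30.281600 − (-17.167100)) = 8.960000 − (97.809568)/(47.448700) = 6.898625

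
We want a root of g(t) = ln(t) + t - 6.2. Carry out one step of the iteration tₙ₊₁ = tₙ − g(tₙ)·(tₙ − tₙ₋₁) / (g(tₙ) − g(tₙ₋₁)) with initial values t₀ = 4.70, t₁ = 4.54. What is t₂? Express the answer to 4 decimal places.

g(4.70) = 0.047563, g(4.54) = -0.147073
t₂ = 4.540000 − (-0.147073)·(4.540000 − 4.700000) / (-0.147073 − 0.047563) = 4.540000 − (0.023532)/(-0.194635) = 4.660901

4.6609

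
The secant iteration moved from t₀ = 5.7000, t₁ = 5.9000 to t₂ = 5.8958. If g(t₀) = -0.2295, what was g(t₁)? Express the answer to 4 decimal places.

The secant line through (5.7000, -0.2295) and (5.9000, g(t₁)) crosses zero at t₂ = 5.8958.
So (5.7000, -0.2295), (5.9000, g(t₁)), (5.8958, 0) are collinear:
g(t₁) = -0.2295 · (5.9000 − 5.8958) / (5.7000 − 5.8958) = -0.2295 · (0.004200)/(-0.195800) = 0.004923

0.0049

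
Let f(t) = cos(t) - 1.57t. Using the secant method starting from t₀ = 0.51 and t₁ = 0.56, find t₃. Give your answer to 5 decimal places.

f(0.51) = 0.0720445, f(0.56) = -0.0319449
t₂ = 0.5600000 − (-0.0319449)·(0.5600000 − 0.5100000) / (-0.0319449 − 0.0720445) = 0.5600000 − (-0.0015972)/(-0.1039894) = 0.5446403
f(0.5446403) = 0.0002284
t₃ = 0.5446403 − 0.0002284·(0.5446403 − 0.5600000) / (0.0002284 − (-0.0319449)) = 0.5446403 − (-0.0000035)/(0.0321733) = 0.5447494

0.54475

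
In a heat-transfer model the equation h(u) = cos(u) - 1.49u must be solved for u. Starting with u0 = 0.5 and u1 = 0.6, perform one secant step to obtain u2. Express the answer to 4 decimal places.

0.5659

h(0.5) = 0.132583, h(0.6) = -0.068664
u2 = 0.600000 − (-0.068664)·(0.600000 − 0.500000) / (-0.068664 − 0.132583) = 0.600000 − (-0.006866)/(-0.201247) = 0.565881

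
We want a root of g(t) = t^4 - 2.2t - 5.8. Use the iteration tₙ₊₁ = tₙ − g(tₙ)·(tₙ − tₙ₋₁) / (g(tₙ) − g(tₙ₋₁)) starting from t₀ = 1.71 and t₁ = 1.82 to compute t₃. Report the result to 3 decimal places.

g(1.71) = -1.01164, g(1.82) = 1.16799
t₂ = 1.82000 − 1.16799·(1.82000 − 1.71000) / (1.16799 − (-1.01164)) = 1.82000 − (0.12848)/(2.17963) = 1.76105
g(1.76105) = -0.05618
t₃ = 1.76105 − (-0.05618)·(1.76105 − 1.82000) / (-0.05618 − 1.16799) = 1.76105 − (0.00331)/(-1.22417) = 1.76376

1.764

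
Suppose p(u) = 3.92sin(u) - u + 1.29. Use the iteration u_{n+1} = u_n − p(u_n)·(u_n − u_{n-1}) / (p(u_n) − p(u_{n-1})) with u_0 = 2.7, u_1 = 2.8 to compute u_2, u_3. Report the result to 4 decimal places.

p(2.7) = 0.265329, p(2.8) = -0.196846
u_2 = 2.800000 − (-0.196846)·(2.800000 − 2.700000) / (-0.196846 − 0.265329) = 2.800000 − (-0.019685)/(-0.462176) = 2.757409
p(2.757409) = 0.001818
u_3 = 2.757409 − 0.001818·(2.757409 − 2.800000) / (0.001818 − (-0.196846)) = 2.757409 − (-0.000077)/(0.198664) = 2.757798

2.7574, 2.7578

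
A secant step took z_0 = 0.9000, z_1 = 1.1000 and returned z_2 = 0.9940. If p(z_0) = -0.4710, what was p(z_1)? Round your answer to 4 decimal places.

0.5311

The secant line through (0.9000, -0.4710) and (1.1000, p(z_1)) crosses zero at z_2 = 0.9940.
So (0.9000, -0.4710), (1.1000, p(z_1)), (0.9940, 0) are collinear:
p(z_1) = -0.4710 · (1.1000 − 0.9940) / (0.9000 − 0.9940) = -0.4710 · (0.106000)/(-0.094000) = 0.531128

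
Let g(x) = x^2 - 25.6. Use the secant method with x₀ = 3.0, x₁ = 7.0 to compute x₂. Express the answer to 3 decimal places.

4.660

g(3.0) = -16.60000, g(7.0) = 23.40000
x₂ = 7.00000 − 23.40000·(7.00000 − 3.00000) / (23.40000 − (-16.60000)) = 7.00000 − (93.60000)/(40.00000) = 4.66000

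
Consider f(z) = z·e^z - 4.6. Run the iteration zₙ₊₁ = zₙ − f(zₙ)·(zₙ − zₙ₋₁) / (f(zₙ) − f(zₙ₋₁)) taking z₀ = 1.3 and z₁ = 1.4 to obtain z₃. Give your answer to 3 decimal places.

f(1.3) = 0.17009, f(1.4) = 1.07728
z₂ = 1.40000 − 1.07728·(1.40000 − 1.30000) / (1.07728 − 0.17009) = 1.40000 − (0.10773)/(0.90719) = 1.28125
f(1.28125) = 0.01397
z₃ = 1.28125 − 0.01397·(1.28125 − 1.40000) / (0.01397 − 1.07728) = 1.28125 − (-0.00166)/(-1.06331) = 1.27969

1.280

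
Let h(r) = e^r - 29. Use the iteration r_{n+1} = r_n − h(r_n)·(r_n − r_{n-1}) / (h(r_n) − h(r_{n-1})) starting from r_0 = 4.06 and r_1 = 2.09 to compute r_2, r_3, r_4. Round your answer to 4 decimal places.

h(4.06) = 28.974311, h(2.09) = -20.915085
r_2 = 2.090000 − (-20.915085)·(2.090000 − 4.060000) / (-20.915085 − 28.974311) = 2.090000 − (41.202717)/(-49.889396) = 2.915881
h(2.915881) = -10.534922
r_3 = 2.915881 − (-10.534922)·(2.915881 − 2.090000) / (-10.534922 − (-20.915085)) = 2.915881 − (-8.700595)/(10.380163) = 3.754076
h(3.754076) = 13.694740
r_4 = 3.754076 − 13.694740·(3.754076 − 2.915881) / (13.694740 − (-10.534922)) = 3.754076 − (11.478855)/(24.229662) = 3.280324

2.9159, 3.7541, 3.2803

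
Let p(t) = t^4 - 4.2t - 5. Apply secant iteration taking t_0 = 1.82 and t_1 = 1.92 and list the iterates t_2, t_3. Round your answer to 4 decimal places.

p(1.82) = -1.672006, p(1.92) = 0.525545
t_2 = 1.920000 − 0.525545·(1.920000 − 1.820000) / (0.525545 − (-1.672006)) = 1.920000 − (0.052554)/(2.197551) = 1.896085
p(1.896085) = -0.038538
t_3 = 1.896085 − (-0.038538)·(1.896085 − 1.920000) / (-0.038538 − 0.525545) = 1.896085 − (0.000922)/(-0.564083) = 1.897719

1.8961, 1.8977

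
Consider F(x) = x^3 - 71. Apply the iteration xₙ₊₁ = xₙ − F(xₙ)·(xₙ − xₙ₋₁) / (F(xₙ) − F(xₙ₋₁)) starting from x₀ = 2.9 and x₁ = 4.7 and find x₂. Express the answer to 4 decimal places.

F(2.9) = -46.611000, F(4.7) = 32.823000
x₂ = 4.700000 − 32.823000·(4.700000 − 2.900000) / (32.823000 − (-46.611000)) = 4.700000 − (59.081400)/(79.434000) = 3.956220

3.9562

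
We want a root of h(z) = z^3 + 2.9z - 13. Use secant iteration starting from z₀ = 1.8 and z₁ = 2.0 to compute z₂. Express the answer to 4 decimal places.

h(1.8) = -1.948000, h(2.0) = 0.800000
z₂ = 2.000000 − 0.800000·(2.000000 − 1.800000) / (0.800000 − (-1.948000)) = 2.000000 − (0.160000)/(2.748000) = 1.941776

1.9418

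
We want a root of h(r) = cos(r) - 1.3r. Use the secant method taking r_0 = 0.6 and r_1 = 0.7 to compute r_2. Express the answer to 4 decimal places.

0.6238

h(0.6) = 0.045336, h(0.7) = -0.145158
r_2 = 0.700000 − (-0.145158)·(0.700000 − 0.600000) / (-0.145158 − 0.045336) = 0.700000 − (-0.014516)/(-0.190493) = 0.623799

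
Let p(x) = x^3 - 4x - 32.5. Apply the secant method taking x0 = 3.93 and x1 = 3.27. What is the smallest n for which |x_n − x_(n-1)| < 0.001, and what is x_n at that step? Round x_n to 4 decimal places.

n = 5, x_n = 3.6070

p(3.93) = 12.478457, p(3.27) = -10.614217
x2 = 3.270000 − (-10.614217)·(-0.660000)/(-23.092674) = 3.573360;  |Δ| = 0.303360
p(3.573360) = -1.165573
x3 = 3.573360 − (-1.165573)·(0.303360)/(9.448644) = 3.610782;  |Δ| = 0.037422
p(3.610782) = 0.133319
x4 = 3.610782 − 0.133319·(0.037422)/(1.298892) = 3.606941;  |Δ| = 0.003841
p(3.606941) = -0.001392
x5 = 3.606941 − (-0.001392)·(-0.003841)/(-0.134711) = 3.606980;  |Δ| = 0.000040
|x5 − x4| = 0.000040 < 0.001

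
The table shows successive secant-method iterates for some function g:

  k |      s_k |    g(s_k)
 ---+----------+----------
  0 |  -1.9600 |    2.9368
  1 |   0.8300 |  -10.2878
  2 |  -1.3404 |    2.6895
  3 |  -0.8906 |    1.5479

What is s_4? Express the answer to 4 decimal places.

-0.2807

s_4 = -0.8906 − 1.5479·(-0.8906 − (-1.3404)) / (1.5479 − 2.6895)
   = -0.8906 − (0.696245)/(-1.141600) = -0.280714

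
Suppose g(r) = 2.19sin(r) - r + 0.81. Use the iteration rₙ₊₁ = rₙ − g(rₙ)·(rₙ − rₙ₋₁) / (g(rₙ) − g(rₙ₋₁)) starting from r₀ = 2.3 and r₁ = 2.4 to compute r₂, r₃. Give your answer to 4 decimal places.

g(2.3) = 0.143094, g(2.4) = -0.110736
r₂ = 2.400000 − (-0.110736)·(2.400000 − 2.300000) / (-0.110736 − 0.143094) = 2.400000 − (-0.011074)/(-0.253830) = 2.356374
g(2.356374) = 0.001912
r₃ = 2.356374 − 0.001912·(2.356374 − 2.400000) / (0.001912 − (-0.110736)) = 2.356374 − (-0.000083)/(0.112647) = 2.357114

2.3564, 2.3571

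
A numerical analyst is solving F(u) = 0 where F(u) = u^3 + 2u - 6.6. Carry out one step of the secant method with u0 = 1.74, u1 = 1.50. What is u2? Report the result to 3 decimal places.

1.523

F(1.74) = 2.14802, F(1.50) = -0.22500
u2 = 1.50000 − (-0.22500)·(1.50000 − 1.74000) / (-0.22500 − 2.14802) = 1.50000 − (0.05400)/(-2.37302) = 1.52276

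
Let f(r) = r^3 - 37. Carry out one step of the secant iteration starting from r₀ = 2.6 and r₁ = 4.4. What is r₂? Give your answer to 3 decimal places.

f(2.6) = -19.42400, f(4.4) = 48.18400
r₂ = 4.40000 − 48.18400·(4.40000 − 2.60000) / (48.18400 − (-19.42400)) = 4.40000 − (86.73120)/(67.60800) = 3.11715

3.117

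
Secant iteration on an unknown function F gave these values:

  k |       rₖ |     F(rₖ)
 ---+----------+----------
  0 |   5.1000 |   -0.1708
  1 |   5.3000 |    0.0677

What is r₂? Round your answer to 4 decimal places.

5.2432

r₂ = 5.3000 − 0.0677·(5.3000 − 5.1000) / (0.0677 − (-0.1708))
   = 5.3000 − (0.013540)/(0.238500) = 5.243229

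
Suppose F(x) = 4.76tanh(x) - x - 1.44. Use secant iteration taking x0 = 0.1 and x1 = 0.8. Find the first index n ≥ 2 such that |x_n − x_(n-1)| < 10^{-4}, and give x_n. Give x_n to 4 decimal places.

n = 6, x_n = 0.4103

F(0.1) = -1.065580, F(0.8) = 0.920815
x2 = 0.800000 − 0.920815·(0.700000)/(1.986395) = 0.475507;  |Δ| = 0.324493
F(0.475507) = 0.191452
x3 = 0.475507 − 0.191452·(-0.324493)/(-0.729363) = 0.390331;  |Δ| = 0.085177
F(0.390331) = -0.061298
x4 = 0.390331 − (-0.061298)·(-0.085177)/(-0.252750) = 0.410988;  |Δ| = 0.020658
F(0.410988) = 0.002135
x5 = 0.410988 − 0.002135·(0.020658)/(0.063433) = 0.410293;  |Δ| = 0.000695
F(0.410293) = 0.000022
x6 = 0.410293 − 0.000022·(-0.000695)/(-0.002113) = 0.410286;  |Δ| = 0.000007
|x6 − x5| = 0.000007 < 10^{-4}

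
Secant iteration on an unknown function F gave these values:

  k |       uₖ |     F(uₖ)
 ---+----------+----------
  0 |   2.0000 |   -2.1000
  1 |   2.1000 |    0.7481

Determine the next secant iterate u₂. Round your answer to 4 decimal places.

u₂ = 2.1000 − 0.7481·(2.1000 − 2.0000) / (0.7481 − (-2.1000))
   = 2.1000 − (0.074810)/(2.848100) = 2.073733

2.0737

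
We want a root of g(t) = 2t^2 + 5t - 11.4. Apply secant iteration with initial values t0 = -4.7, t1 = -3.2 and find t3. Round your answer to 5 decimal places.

g(-4.7) = 9.2800000, g(-3.2) = -6.9200000
t2 = -3.2000000 − (-6.9200000)·(-3.2000000 − (-4.7000000)) / (-6.9200000 − 9.2800000) = -3.2000000 − (-10.3800000)/(-16.2000000) = -3.8407407
g(-3.8407407) = -1.1011248
t3 = -3.8407407 − (-1.1011248)·(-3.8407407 − (-3.2000000)) / (-1.1011248 − (-6.9200000)) = -3.8407407 − (0.7055355)/(5.8188752) = -3.9619902

-3.96199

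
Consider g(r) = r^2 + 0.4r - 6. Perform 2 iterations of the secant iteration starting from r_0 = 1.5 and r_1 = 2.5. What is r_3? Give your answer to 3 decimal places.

2.256

g(1.5) = -3.15000, g(2.5) = 1.25000
r_2 = 2.50000 − 1.25000·(2.50000 − 1.50000) / (1.25000 − (-3.15000)) = 2.50000 − (1.25000)/(4.40000) = 2.21591
g(2.21591) = -0.20338
r_3 = 2.21591 − (-0.20338)·(2.21591 − 2.50000) / (-0.20338 − 1.25000) = 2.21591 − (0.05778)/(-1.45338) = 2.25566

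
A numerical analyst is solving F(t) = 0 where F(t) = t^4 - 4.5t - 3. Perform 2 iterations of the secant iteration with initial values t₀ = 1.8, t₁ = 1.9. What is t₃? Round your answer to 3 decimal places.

1.831

F(1.8) = -0.60240, F(1.9) = 1.48210
t₂ = 1.90000 − 1.48210·(1.90000 − 1.80000) / (1.48210 − (-0.60240)) = 1.90000 − (0.14821)/(2.08450) = 1.82890
F(1.82890) = -0.04188
t₃ = 1.82890 − (-0.04188)·(1.82890 − 1.90000) / (-0.04188 − 1.48210) = 1.82890 − (0.00298)/(-1.52398) = 1.83085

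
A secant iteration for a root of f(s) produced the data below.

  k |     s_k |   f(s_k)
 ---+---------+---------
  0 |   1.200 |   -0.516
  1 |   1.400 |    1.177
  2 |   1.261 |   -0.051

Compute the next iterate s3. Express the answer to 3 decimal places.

1.267

s3 = 1.261 − (-0.051)·(1.261 − 1.400) / (-0.051 − 1.177)
   = 1.261 − (0.00709)/(-1.22800) = 1.26677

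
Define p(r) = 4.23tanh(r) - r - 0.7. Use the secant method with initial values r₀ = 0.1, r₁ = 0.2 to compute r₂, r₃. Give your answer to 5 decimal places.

p(0.1) = -0.3784044, p(0.2) = -0.0651024
r₂ = 0.2000000 − (-0.0651024)·(0.2000000 − 0.1000000) / (-0.0651024 − (-0.3784044)) = 0.2000000 − (-0.0065102)/(0.3133020) = 0.2207794
p(0.2207794) = -0.0017661
r₃ = 0.2207794 − (-0.0017661)·(0.2207794 − 0.2000000) / (-0.0017661 − (-0.0651024)) = 0.2207794 − (-0.0000367)/(0.0633363) = 0.2213589

0.22078, 0.22136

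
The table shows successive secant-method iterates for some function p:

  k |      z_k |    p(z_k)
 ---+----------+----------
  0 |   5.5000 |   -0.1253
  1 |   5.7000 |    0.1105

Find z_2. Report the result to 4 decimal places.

5.6063

z_2 = 5.7000 − 0.1105·(5.7000 − 5.5000) / (0.1105 − (-0.1253))
   = 5.7000 − (0.022100)/(0.235800) = 5.606277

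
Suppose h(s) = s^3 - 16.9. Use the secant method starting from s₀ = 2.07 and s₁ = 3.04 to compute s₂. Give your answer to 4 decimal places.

2.4752

h(2.07) = -8.030257, h(3.04) = 11.194464
s₂ = 3.040000 − 11.194464·(3.040000 − 2.070000) / (11.194464 − (-8.030257)) = 3.040000 − (10.858630)/(19.224721) = 2.475174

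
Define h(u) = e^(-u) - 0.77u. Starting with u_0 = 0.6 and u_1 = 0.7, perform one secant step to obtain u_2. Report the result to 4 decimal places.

h(0.6) = 0.086812, h(0.7) = -0.042415
u_2 = 0.700000 − (-0.042415)·(0.700000 − 0.600000) / (-0.042415 − 0.086812) = 0.700000 − (-0.004241)/(-0.129226) = 0.667178

0.6672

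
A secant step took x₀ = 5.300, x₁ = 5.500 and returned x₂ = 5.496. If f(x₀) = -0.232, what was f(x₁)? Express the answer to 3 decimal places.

0.005

The secant line through (5.300, -0.232) and (5.500, f(x₁)) crosses zero at x₂ = 5.496.
So (5.300, -0.232), (5.500, f(x₁)), (5.496, 0) are collinear:
f(x₁) = -0.232 · (5.500 − 5.496) / (5.300 − 5.496) = -0.232 · (0.00400)/(-0.19600) = 0.00473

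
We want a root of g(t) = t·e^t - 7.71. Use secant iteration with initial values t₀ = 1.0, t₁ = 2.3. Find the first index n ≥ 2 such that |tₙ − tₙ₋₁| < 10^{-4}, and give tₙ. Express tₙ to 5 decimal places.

n = 7, tₙ = 1.58312

g(1.0) = -4.9917182, g(2.3) = 15.2306196
t₂ = 2.3000000 − 15.2306196·(1.3000000)/(20.2223378) = 1.3208943;  |Δ| = 0.9791057
g(1.3208943) = -2.7609118
t₃ = 1.3208943 − (-2.7609118)·(-0.9791057)/(-17.9915314) = 1.4711442;  |Δ| = 0.1502498
g(1.4711442) = -1.3043233
t₄ = 1.4711442 − (-1.3043233)·(0.1502498)/(1.4565885) = 1.6056875;  |Δ| = 0.1345434
g(1.6056875) = 0.2883843
t₅ = 1.6056875 − 0.2883843·(0.1345434)/(1.5927076) = 1.5813264;  |Δ| = 0.0243612
g(1.5813264) = -0.0225407
t₆ = 1.5813264 − (-0.0225407)·(-0.0243612)/(-0.3109250) = 1.5830924;  |Δ| = 0.0017661
g(1.5830924) = -0.0003513
t₇ = 1.5830924 − (-0.0003513)·(0.0017661)/(0.0221894) = 1.5831204;  |Δ| = 0.0000280
|t₇ − t₆| = 0.0000280 < 10^{-4}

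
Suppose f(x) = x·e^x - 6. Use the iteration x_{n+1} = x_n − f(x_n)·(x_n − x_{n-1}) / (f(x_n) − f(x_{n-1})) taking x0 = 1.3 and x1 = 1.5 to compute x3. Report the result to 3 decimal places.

1.432

f(1.3) = -1.22991, f(1.5) = 0.72253
x2 = 1.50000 − 0.72253·(1.50000 − 1.30000) / (0.72253 − (-1.22991)) = 1.50000 − (0.14451)/(1.95245) = 1.42599
f(1.42599) = -0.06509
x3 = 1.42599 − (-0.06509)·(1.42599 − 1.50000) / (-0.06509 − 0.72253) = 1.42599 − (0.00482)/(-0.78763) = 1.43210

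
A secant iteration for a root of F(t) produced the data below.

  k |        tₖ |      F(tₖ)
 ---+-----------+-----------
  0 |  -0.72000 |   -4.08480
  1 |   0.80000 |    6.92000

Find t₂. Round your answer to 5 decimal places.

t₂ = 0.80000 − 6.92000·(0.80000 − (-0.72000)) / (6.92000 − (-4.08480))
   = 0.80000 − (10.5184000)/(11.0048000) = -0.1558011

-0.15580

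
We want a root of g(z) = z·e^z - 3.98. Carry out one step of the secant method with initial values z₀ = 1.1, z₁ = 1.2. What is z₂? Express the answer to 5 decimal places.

1.19939

g(1.1) = -0.6754174, g(1.2) = 0.0041403
z₂ = 1.2000000 − 0.0041403·(1.2000000 − 1.1000000) / (0.0041403 − (-0.6754174)) = 1.2000000 − (0.0004140)/(0.6795577) = 1.1993907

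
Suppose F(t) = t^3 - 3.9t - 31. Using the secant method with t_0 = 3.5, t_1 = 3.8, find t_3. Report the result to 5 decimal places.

F(3.5) = -1.7750000, F(3.8) = 9.0520000
t_2 = 3.8000000 − 9.0520000·(3.8000000 − 3.5000000) / (9.0520000 − (-1.7750000)) = 3.8000000 − (2.7156000)/(10.8270000) = 3.5491826
F(3.5491826) = -0.1338339
t_3 = 3.5491826 − (-0.1338339)·(3.5491826 − 3.8000000) / (-0.1338339 − 9.0520000) = 3.5491826 − (0.0335679)/(-9.1858339) = 3.5528369

3.55284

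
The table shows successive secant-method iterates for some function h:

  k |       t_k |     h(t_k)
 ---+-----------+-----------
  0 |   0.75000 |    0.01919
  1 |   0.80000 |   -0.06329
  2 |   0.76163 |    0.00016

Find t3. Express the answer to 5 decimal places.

t3 = 0.76163 − 0.00016·(0.76163 − 0.80000) / (0.00016 − (-0.06329))
   = 0.76163 − (-0.0000061)/(0.0634500) = 0.7617268

0.76173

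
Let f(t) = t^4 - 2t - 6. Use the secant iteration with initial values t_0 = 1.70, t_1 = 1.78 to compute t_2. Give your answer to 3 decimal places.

1.755

f(1.70) = -1.04790, f(1.78) = 0.47876
t_2 = 1.78000 − 0.47876·(1.78000 − 1.70000) / (0.47876 − (-1.04790)) = 1.78000 − (0.03830)/(1.52666) = 1.75491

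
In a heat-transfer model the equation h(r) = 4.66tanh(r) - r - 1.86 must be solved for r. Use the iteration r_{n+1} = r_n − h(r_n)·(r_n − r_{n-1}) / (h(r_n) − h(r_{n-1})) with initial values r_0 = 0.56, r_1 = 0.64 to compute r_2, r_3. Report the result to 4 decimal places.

0.5828, 0.5818

h(0.56) = -0.052825, h(0.64) = 0.132432
r_2 = 0.640000 − 0.132432·(0.640000 − 0.560000) / (0.132432 − (-0.052825)) = 0.640000 − (0.010595)/(0.185257) = 0.582812
h(0.582812) = 0.002318
r_3 = 0.582812 − 0.002318·(0.582812 − 0.640000) / (0.002318 − 0.132432) = 0.582812 − (-0.000133)/(-0.130114) = 0.581793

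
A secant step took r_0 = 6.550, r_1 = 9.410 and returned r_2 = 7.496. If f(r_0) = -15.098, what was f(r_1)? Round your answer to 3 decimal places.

30.547

The secant line through (6.550, -15.098) and (9.410, f(r_1)) crosses zero at r_2 = 7.496.
So (6.550, -15.098), (9.410, f(r_1)), (7.496, 0) are collinear:
f(r_1) = -15.098 · (9.410 − 7.496) / (6.550 − 7.496) = -15.098 · (1.91400)/(-0.94600) = 30.54712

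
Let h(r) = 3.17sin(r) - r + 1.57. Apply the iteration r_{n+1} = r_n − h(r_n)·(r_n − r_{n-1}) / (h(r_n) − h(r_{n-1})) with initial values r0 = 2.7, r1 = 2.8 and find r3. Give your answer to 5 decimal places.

h(2.7) = 0.2247942, h(2.8) = -0.1680876
r2 = 2.8000000 − (-0.1680876)·(2.8000000 − 2.7000000) / (-0.1680876 − 0.2247942) = 2.8000000 − (-0.0168088)/(-0.3928818) = 2.7572168
h(2.7572168) = 0.0014719
r3 = 2.7572168 − 0.0014719·(2.7572168 − 2.8000000) / (0.0014719 − (-0.1680876)) = 2.7572168 − (-0.0000630)/(0.1695594) = 2.7575881

2.75759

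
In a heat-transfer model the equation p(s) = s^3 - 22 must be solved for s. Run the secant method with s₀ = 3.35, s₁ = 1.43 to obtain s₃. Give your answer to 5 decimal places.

p(3.35) = 15.5953750, p(1.43) = -19.0757930
s₂ = 1.4300000 − (-19.0757930)·(1.4300000 − 3.3500000) / (-19.0757930 − 15.5953750) = 1.4300000 − (36.6255226)/(-34.6711680) = 2.4863683
p(2.4863683) = -6.6292034
s₃ = 2.4863683 − (-6.6292034)·(2.4863683 − 1.4300000) / (-6.6292034 − (-19.0757930)) = 2.4863683 − (-7.0028802)/(12.4465896) = 3.0490028

3.04900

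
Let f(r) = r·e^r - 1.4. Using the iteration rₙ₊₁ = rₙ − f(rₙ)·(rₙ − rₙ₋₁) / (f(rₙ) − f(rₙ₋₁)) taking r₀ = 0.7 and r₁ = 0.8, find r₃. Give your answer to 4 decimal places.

f(0.7) = 0.009627, f(0.8) = 0.380433
r₂ = 0.800000 − 0.380433·(0.800000 − 0.700000) / (0.380433 − 0.009627) = 0.800000 − (0.038043)/(0.370806) = 0.697404
f(0.697404) = 0.000757
r₃ = 0.697404 − 0.000757·(0.697404 − 0.800000) / (0.000757 − 0.380433) = 0.697404 − (-0.000078)/(-0.379675) = 0.697199

0.6972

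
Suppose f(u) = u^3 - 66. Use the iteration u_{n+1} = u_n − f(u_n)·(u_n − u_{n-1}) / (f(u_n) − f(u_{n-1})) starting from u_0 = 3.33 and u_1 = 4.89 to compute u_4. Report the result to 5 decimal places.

4.04223

f(3.33) = -29.0739630, f(4.89) = 50.9301690
u_2 = 4.8900000 − 50.9301690·(4.8900000 − 3.3300000) / (50.9301690 − (-29.0739630)) = 4.8900000 − (79.4510636)/(80.0041320) = 3.8969130
f(3.8969130) = -6.8217485
u_3 = 3.8969130 − (-6.8217485)·(3.8969130 − 4.8900000) / (-6.8217485 − 50.9301690) = 3.8969130 − (6.7745897)/(-57.7519175) = 4.0142180
f(4.0142180) = -1.3151065
u_4 = 4.0142180 − (-1.3151065)·(4.0142180 − 3.8969130) / (-1.3151065 − (-6.8217485)) = 4.0142180 − (-0.1542686)/(5.5066419) = 4.0422330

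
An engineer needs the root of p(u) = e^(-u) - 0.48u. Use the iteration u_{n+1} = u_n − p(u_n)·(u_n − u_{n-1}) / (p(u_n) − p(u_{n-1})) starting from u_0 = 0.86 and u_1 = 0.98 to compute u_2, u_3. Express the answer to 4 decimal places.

p(0.86) = 0.010362, p(0.98) = -0.095089
u_2 = 0.980000 − (-0.095089)·(0.980000 − 0.860000) / (-0.095089 − 0.010362) = 0.980000 − (-0.011411)/(-0.105451) = 0.871792
p(0.871792) = -0.000258
u_3 = 0.871792 − (-0.000258)·(0.871792 − 0.980000) / (-0.000258 − (-0.095089)) = 0.871792 − (0.000028)/(0.094830) = 0.871497

0.8718, 0.8715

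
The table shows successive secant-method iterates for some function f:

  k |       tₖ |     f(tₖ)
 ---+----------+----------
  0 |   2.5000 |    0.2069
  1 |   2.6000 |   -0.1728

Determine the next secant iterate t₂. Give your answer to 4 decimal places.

t₂ = 2.6000 − (-0.1728)·(2.6000 − 2.5000) / (-0.1728 − 0.2069)
   = 2.6000 − (-0.017280)/(-0.379700) = 2.554490

2.5545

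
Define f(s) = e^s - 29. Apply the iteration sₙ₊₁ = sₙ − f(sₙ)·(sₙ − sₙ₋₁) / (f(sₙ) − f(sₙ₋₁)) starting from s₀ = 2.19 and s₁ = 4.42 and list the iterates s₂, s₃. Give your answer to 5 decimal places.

f(2.19) = -20.0647869, f(4.42) = 54.0962854
s₂ = 4.4200000 − 54.0962854·(4.4200000 − 2.1900000) / (54.0962854 − (-20.0647869)) = 4.4200000 − (120.6347163)/(74.1610722) = 2.7933418
f(2.7933418) = -12.6644813
s₃ = 2.7933418 − (-12.6644813)·(2.7933418 − 4.4200000) / (-12.6644813 − 54.0962854) = 2.7933418 − (20.6007823)/(-66.7607666) = 3.1019180

2.79334, 3.10192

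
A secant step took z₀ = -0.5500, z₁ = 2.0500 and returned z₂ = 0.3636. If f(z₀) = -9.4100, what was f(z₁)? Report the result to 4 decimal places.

17.3698

The secant line through (-0.5500, -9.4100) and (2.0500, f(z₁)) crosses zero at z₂ = 0.3636.
So (-0.5500, -9.4100), (2.0500, f(z₁)), (0.3636, 0) are collinear:
f(z₁) = -9.4100 · (2.0500 − 0.3636) / (-0.5500 − 0.3636) = -9.4100 · (1.686400)/(-0.913600) = 17.369772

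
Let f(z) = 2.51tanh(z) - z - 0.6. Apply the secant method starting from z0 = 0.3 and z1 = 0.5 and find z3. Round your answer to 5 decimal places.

0.44132

f(0.3) = -0.1688053, f(0.5) = 0.0599141
z2 = 0.5000000 − 0.0599141·(0.5000000 − 0.3000000) / (0.0599141 − (-0.1688053)) = 0.5000000 − (0.0119828)/(0.2287194) = 0.4476091
f(0.4476091) = 0.0064195
z3 = 0.4476091 − 0.0064195·(0.4476091 − 0.5000000) / (0.0064195 − 0.0599141) = 0.4476091 − (-0.0003363)/(-0.0534946) = 0.4413221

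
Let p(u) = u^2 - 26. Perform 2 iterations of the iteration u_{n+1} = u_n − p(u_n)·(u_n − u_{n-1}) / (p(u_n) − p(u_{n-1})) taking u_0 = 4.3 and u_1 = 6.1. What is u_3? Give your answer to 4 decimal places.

p(4.3) = -7.510000, p(6.1) = 11.210000
u_2 = 6.100000 − 11.210000·(6.100000 − 4.300000) / (11.210000 − (-7.510000)) = 6.100000 − (20.178000)/(18.720000) = 5.022115
p(5.022115) = -0.778357
u_3 = 5.022115 − (-0.778357)·(5.022115 − 6.100000) / (-0.778357 − 11.210000) = 5.022115 − (0.838979)/(-11.988357) = 5.092098

5.0921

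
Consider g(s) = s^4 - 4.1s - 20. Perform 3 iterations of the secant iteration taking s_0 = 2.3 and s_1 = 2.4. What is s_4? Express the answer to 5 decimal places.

2.33172

g(2.3) = -1.4459000, g(2.4) = 3.3376000
s_2 = 2.4000000 − 3.3376000·(2.4000000 − 2.3000000) / (3.3376000 − (-1.4459000)) = 2.4000000 − (0.3337600)/(4.7835000) = 2.3302268
g(2.3302268) = -0.0694965
s_3 = 2.3302268 − (-0.0694965)·(2.3302268 − 2.4000000) / (-0.0694965 − 3.3376000) = 2.3302268 − (0.0048490)/(-3.4070965) = 2.3316500
g(2.3316500) = -0.0032343
s_4 = 2.3316500 − (-0.0032343)·(2.3316500 − 2.3302268) / (-0.0032343 − (-0.0694965)) = 2.3316500 − (-0.0000046)/(0.0662623) = 2.3317195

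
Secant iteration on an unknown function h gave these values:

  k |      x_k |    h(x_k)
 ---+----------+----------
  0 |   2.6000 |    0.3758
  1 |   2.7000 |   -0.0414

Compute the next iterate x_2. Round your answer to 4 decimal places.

2.6901

x_2 = 2.7000 − (-0.0414)·(2.7000 − 2.6000) / (-0.0414 − 0.3758)
   = 2.7000 − (-0.004140)/(-0.417200) = 2.690077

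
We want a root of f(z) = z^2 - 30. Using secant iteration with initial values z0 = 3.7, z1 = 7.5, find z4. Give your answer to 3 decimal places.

f(3.7) = -16.31000, f(7.5) = 26.25000
z2 = 7.50000 − 26.25000·(7.50000 − 3.70000) / (26.25000 − (-16.31000)) = 7.50000 − (99.75000)/(42.56000) = 5.15625
f(5.15625) = -3.41309
z3 = 5.15625 − (-3.41309)·(5.15625 − 7.50000) / (-3.41309 − 26.25000) = 5.15625 − (7.99942)/(-29.66309) = 5.42593
f(5.42593) = -0.55933
z4 = 5.42593 − (-0.55933)·(5.42593 − 5.15625) / (-0.55933 − (-3.41309)) = 5.42593 − (-0.15084)/(2.85376) = 5.47878

5.479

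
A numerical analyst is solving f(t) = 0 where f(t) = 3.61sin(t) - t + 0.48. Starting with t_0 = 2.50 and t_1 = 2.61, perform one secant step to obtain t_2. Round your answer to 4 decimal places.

2.5351

f(2.50) = 0.140484, f(2.61) = -0.300066
t_2 = 2.610000 − (-0.300066)·(2.610000 − 2.500000) / (-0.300066 − 0.140484) = 2.610000 − (-0.033007)/(-0.440551) = 2.535077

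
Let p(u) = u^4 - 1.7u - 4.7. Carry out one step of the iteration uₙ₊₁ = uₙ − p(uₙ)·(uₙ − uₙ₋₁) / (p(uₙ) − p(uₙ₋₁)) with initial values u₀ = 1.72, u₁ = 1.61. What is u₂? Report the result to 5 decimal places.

1.65278

p(1.72) = 1.1281306, p(1.61) = -0.7180176
u₂ = 1.6100000 − (-0.7180176)·(1.6100000 − 1.7200000) / (-0.7180176 − 1.1281306) = 1.6100000 − (0.0789819)/(-1.8461481) = 1.6527820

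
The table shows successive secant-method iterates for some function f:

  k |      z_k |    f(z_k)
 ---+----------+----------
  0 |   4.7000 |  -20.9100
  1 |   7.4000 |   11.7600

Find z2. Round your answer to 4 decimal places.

z2 = 7.4000 − 11.7600·(7.4000 − 4.7000) / (11.7600 − (-20.9100))
   = 7.4000 − (31.752000)/(32.670000) = 6.428099

6.4281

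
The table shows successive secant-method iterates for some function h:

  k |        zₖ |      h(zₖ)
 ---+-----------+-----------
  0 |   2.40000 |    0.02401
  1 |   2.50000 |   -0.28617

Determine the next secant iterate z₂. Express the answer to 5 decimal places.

z₂ = 2.50000 − (-0.28617)·(2.50000 − 2.40000) / (-0.28617 − 0.02401)
   = 2.50000 − (-0.0286170)/(-0.3101800) = 2.4077407

2.40774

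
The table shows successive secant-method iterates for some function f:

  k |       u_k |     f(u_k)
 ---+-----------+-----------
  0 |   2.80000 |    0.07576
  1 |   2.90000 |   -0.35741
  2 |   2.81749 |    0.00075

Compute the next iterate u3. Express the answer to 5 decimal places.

u3 = 2.81749 − 0.00075·(2.81749 − 2.90000) / (0.00075 − (-0.35741))
   = 2.81749 − (-0.0000619)/(0.3581600) = 2.8176628

2.81766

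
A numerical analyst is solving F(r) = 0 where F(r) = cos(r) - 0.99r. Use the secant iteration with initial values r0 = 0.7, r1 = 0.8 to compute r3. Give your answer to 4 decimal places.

F(0.7) = 0.071842, F(0.8) = -0.095293
r2 = 0.800000 − (-0.095293)·(0.800000 − 0.700000) / (-0.095293 − 0.071842) = 0.800000 − (-0.009529)/(-0.167135) = 0.742984
F(0.742984) = 0.000898
r3 = 0.742984 − 0.000898·(0.742984 − 0.800000) / (0.000898 − (-0.095293)) = 0.742984 − (-0.000051)/(0.096192) = 0.743517

0.7435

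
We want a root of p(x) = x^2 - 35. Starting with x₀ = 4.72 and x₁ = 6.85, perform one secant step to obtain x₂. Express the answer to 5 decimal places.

5.81953

p(4.72) = -12.7216000, p(6.85) = 11.9225000
x₂ = 6.8500000 − 11.9225000·(6.8500000 − 4.7200000) / (11.9225000 − (-12.7216000)) = 6.8500000 − (25.3949250)/(24.6441000) = 5.8195333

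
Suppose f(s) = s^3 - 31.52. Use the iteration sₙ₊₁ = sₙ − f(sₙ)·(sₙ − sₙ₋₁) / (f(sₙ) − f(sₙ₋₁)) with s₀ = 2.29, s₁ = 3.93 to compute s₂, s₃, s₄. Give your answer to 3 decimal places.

2.947, 3.113, 3.162

f(2.29) = -19.51101, f(3.93) = 29.17846
s₂ = 3.93000 − 29.17846·(3.93000 − 2.29000) / (29.17846 − (-19.51101)) = 3.93000 − (47.85267)/(48.68947) = 2.94719
f(2.94719) = -5.92101
s₃ = 2.94719 − (-5.92101)·(2.94719 − 3.93000) / (-5.92101 − 29.17846) = 2.94719 − (5.81925)/(-35.09947) = 3.11298
f(3.11298) = -1.35323
s₄ = 3.11298 − (-1.35323)·(3.11298 − 2.94719) / (-1.35323 − (-5.92101)) = 3.11298 − (-0.22436)/(4.56778) = 3.16210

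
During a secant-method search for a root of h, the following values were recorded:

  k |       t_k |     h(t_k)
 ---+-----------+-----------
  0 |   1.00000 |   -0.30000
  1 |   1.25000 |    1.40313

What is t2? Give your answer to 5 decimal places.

t2 = 1.25000 − 1.40313·(1.25000 − 1.00000) / (1.40313 − (-0.30000))
   = 1.25000 − (0.3507825)/(1.7031300) = 1.0440366

1.04404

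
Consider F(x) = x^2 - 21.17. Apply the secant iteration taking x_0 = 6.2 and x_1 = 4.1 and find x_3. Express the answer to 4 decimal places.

F(6.2) = 17.270000, F(4.1) = -4.360000
x_2 = 4.100000 − (-4.360000)·(4.100000 − 6.200000) / (-4.360000 − 17.270000) = 4.100000 − (9.156000)/(-21.630000) = 4.523301
F(4.523301) = -0.709748
x_3 = 4.523301 − (-0.709748)·(4.523301 − 4.100000) / (-0.709748 − (-4.360000)) = 4.523301 − (-0.300437)/(3.650252) = 4.605607

4.6056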